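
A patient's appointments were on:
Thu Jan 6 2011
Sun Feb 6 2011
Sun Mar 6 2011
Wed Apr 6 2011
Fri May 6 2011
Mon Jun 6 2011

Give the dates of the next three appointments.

Each date is the 6th; the gaps (31, 28, 31, 30, 31) track the month lengths.
The rule is the 6th of each month.
Next: July 2011 → Wed Jul 6 2011.
Next: August 2011 → Sat Aug 6 2011.
September 2011: Tue Sep 6 2011.

Wed Jul 6 2011, Sat Aug 6 2011, Tue Sep 6 2011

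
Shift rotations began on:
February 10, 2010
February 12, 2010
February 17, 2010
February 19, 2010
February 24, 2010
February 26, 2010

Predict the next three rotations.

Gaps: 2, 5, 2, 5, 2 days — not constant, but cyclic with period 2.
The events fall on every Wednesday and Friday.
Next Wednesday: March 3, 2010.
The following Friday is March 5, 2010.
Next Wednesday: March 10, 2010.

March 3, 2010; March 5, 2010; March 10, 2010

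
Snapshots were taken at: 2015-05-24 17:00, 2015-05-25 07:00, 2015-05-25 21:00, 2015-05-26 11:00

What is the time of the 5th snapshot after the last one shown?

Spacing: 14, 14, 14 h — constant 14 h.
2015-05-26 11:00 + 14 h = 2015-05-27 01:00.
2015-05-27 01:00 + 14 h = 2015-05-27 15:00.
2015-05-27 15:00 + 14 h = 2015-05-28 05:00.
2015-05-28 05:00 + 14 h = 2015-05-28 19:00.
2015-05-28 19:00 + 14 h = 2015-05-29 09:00.

2015-05-29 09:00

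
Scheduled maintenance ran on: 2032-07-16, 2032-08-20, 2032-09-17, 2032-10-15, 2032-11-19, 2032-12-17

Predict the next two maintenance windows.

All dates are Fridays, 35, 28, 28, 35, 28 days apart.
Specifically, the 3rd Friday of each month.
January 2033 — 3rd Friday is 2033-01-21.
3rd Friday of February 2033: 2033-02-18.

2033-01-21, 2033-02-18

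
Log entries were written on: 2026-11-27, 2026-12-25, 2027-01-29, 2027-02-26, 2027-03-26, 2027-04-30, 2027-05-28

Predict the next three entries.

2027-06-25, 2027-07-30, 2027-08-27

Every date is a Friday; gaps 28, 35, 28, 28, 35, 28 days.
Each is the last Friday of its month (at least one falls on the 29th or later, ruling out '4th Friday').
Last Friday of June 2027: 2027-06-25.
Last Friday of July 2027: 2027-07-30.
August 2027 ends with Friday 2027-08-27.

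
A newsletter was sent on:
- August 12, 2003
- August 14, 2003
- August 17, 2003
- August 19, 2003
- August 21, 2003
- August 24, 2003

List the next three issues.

August 26, 2003; August 28, 2003; August 31, 2003

Gaps: 2, 3, 2, 2, 3 days — not constant, but cyclic with period 3.
The events fall on every Tuesday, Thursday and Sunday.
Next Tuesday: August 26, 2003.
The following Thursday is August 28, 2003.
Next Sunday: August 31, 2003.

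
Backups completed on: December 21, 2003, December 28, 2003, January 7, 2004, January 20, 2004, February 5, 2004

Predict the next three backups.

Gaps: 7, 10, 13, 16 days — each gap is 3 larger than the previous one.
Next gap: 19 days. February 5, 2004 + 19 days = February 24, 2004.
Next gap: 22 days. February 24, 2004 + 22 days = March 17, 2004.
Next gap: 25 days. March 17, 2004 + 25 days = April 11, 2004.

February 24, 2004; March 17, 2004; April 11, 2004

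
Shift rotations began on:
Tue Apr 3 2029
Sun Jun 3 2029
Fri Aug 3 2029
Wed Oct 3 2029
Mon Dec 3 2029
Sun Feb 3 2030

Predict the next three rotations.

Wed Apr 3 2030, Mon Jun 3 2030, Sat Aug 3 2030

Each date is the 3rd; the gaps (61, 61, 61, 61, 62) track the month lengths.
The rule is the 3rd of every 2 months.
April 2030: Wed Apr 3 2030.
Next: June 2030 → Mon Jun 3 2030.
August 2030: Sat Aug 3 2030.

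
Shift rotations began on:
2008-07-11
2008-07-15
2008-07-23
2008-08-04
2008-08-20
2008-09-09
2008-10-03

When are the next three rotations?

The spacing grows by 4 each time: 4, 8, 12, 16, 20, 24 days.
Next gap: 28 days. 2008-10-03 + 28 days = 2008-10-31.
Next gap: 32 days. 2008-10-31 + 32 days = 2008-12-02.
Next gap: 36 days. 2008-12-02 + 36 days = 2009-01-07.

2008-10-31, 2008-12-02, 2009-01-07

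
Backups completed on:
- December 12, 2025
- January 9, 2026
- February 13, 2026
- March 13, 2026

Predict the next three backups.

These are Fridays at 28- or 35-day spacing (28, 35, 28).
The pattern: 2nd Friday of the month.
April 2026 — 2nd Friday is April 10, 2026.
May 2026 — 2nd Friday is May 8, 2026.
2nd Friday of June 2026: June 12, 2026.

April 10, 2026; May 8, 2026; June 12, 2026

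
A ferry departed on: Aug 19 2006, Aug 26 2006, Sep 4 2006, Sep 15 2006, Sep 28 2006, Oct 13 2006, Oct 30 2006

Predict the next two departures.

Nov 18 2006, Dec 9 2006

Intervals are 7, 9, 11, 13, 15, 17 days — an arithmetic progression with common difference 2.
Next gap: 19 days. Oct 30 2006 + 19 days = Nov 18 2006.
Next gap: 21 days. Nov 18 2006 + 21 days = Dec 9 2006.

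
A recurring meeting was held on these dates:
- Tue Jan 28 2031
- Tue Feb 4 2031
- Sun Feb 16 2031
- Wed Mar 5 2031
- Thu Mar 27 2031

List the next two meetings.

Gaps: 7, 12, 17, 22 days — each gap is 5 larger than the previous one.
Next gap: 27 days. Thu Mar 27 2031 + 27 days = Wed Apr 23 2031.
Next gap: 32 days. Wed Apr 23 2031 + 32 days = Sun May 25 2031.

Wed Apr 23 2031, Sun May 25 2031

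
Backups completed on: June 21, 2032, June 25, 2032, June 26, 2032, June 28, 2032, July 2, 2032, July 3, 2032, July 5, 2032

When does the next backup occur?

Every event lands on a Monday or Friday or Saturday (gaps cycle 4, 1, 2, 4, 1, 2).
So the schedule is: every Monday, Friday and Saturday.
The following Friday is July 9, 2032.

July 9, 2032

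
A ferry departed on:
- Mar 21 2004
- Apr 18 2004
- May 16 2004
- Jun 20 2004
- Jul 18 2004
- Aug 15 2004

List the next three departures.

All dates are Sundays, 28, 28, 35, 28, 28 days apart.
Specifically, the 3rd Sunday of each month.
3rd Sunday of September 2004: Sep 19 2004.
3rd Sunday of October 2004: Oct 17 2004.
November 2004 — 3rd Sunday is Nov 21 2004.

Sep 19 2004, Oct 17 2004, Nov 21 2004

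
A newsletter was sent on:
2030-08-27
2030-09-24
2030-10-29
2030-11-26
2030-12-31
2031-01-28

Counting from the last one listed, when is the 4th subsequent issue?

These are Tuesdays with 28, 35, 28, 35, 28-day gaps.
Each is the final Tuesday of its month — 2030-10-29 is past the 28th, so '4th Tuesday' doesn't fit.
Last Tuesday of February 2031: 2031-02-25.
March 2031 ends with Tuesday 2031-03-25.
April 2031 ends with Tuesday 2031-04-29.
May 2031 ends with Tuesday 2031-05-27.

2031-05-27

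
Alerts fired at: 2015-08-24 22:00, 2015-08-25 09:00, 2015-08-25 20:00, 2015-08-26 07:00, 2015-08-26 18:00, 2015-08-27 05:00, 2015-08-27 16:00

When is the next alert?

The interval is a steady 11 hours (11, 11, 11, 11, 11, 11).
2015-08-27 16:00 + 11 h = 2015-08-28 03:00.

2015-08-28 03:00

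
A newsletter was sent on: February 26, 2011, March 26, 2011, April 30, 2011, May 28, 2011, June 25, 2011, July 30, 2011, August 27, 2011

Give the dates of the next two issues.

Every date is a Saturday; gaps 28, 35, 28, 28, 35, 28 days.
Each is the last Saturday of its month (at least one falls on the 29th or later, ruling out '4th Saturday').
September 2011 ends with Saturday September 24, 2011.
Last Saturday of October 2011: October 29, 2011.

September 24, 2011; October 29, 2011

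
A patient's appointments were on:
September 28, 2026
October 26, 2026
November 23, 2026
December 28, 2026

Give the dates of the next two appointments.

January 25, 2027; February 22, 2027

All dates are Mondays, 28, 28, 35 days apart.
Specifically, the 4th Monday of each month.
January 2027 — 4th Monday is January 25, 2027.
4th Monday of February 2027: February 22, 2027.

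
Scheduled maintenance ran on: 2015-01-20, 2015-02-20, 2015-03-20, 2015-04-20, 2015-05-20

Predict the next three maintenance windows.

Gaps: 31, 28, 31, 30 days — not constant. Every event is on the 20th of the month.
Pattern: the 20th of each month.
Next: June 2015 → 2015-06-20.
July 2015: 2015-07-20.
Next: August 2015 → 2015-08-20.

2015-06-20, 2015-07-20, 2015-08-20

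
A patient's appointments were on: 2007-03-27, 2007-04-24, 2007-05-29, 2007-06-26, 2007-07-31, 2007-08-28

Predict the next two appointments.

All Tuesdays; the gaps (28, 35, 28, 35, 28) vary with month length.
This is the last Tuesday of each month.
September 2007 ends with Tuesday 2007-09-25.
Last Tuesday of October 2007: 2007-10-30.

2007-09-25, 2007-10-30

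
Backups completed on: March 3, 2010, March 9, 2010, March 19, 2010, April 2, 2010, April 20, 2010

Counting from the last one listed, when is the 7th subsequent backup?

Intervals are 6, 10, 14, 18 days — an arithmetic progression with common difference 4.
Next gap: 22 days. April 20, 2010 + 22 days = May 12, 2010.
Next gap: 26 days. May 12, 2010 + 26 days = June 7, 2010.
Next gap: 30 days. June 7, 2010 + 30 days = July 7, 2010.
Next gap: 34 days. July 7, 2010 + 34 days = August 10, 2010.
Next gap: 38 days. August 10, 2010 + 38 days = September 17, 2010.
Next gap: 42 days. September 17, 2010 + 42 days = October 29, 2010.
Next gap: 46 days. October 29, 2010 + 46 days = December 14, 2010.

December 14, 2010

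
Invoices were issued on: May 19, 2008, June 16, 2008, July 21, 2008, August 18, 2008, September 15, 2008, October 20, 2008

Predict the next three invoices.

These are Mondays at 28- or 35-day spacing (28, 35, 28, 28, 35).
The pattern: 3rd Monday of the month.
November 2008 — 3rd Monday is November 17, 2008.
3rd Monday of December 2008: December 15, 2008.
January 2009 — 3rd Monday is January 19, 2009.

November 17, 2008; December 15, 2008; January 19, 2009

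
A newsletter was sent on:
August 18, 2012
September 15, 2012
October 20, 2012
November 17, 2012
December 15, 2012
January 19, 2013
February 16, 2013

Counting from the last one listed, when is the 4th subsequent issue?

All dates are Saturdays, 28, 35, 28, 28, 35, 28 days apart.
Specifically, the 3rd Saturday of each month.
3rd Saturday of March 2013: March 16, 2013.
April 2013 — 3rd Saturday is April 20, 2013.
3rd Saturday of May 2013: May 18, 2013.
June 2013 — 3rd Saturday is June 15, 2013.

June 15, 2013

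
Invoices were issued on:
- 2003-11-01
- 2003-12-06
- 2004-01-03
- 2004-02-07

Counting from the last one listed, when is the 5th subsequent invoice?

2004-07-03

Gaps: 35, 28, 35 days — a mix of 28 and 35. Every date is a Saturday.
Each is the 1st Saturday of its month.
March 2004 — 1st Saturday is 2004-03-06.
1st Saturday of April 2004: 2004-04-03.
1st Saturday of May 2004: 2004-05-01.
1st Saturday of June 2004: 2004-06-05.
1st Saturday of July 2004: 2004-07-03.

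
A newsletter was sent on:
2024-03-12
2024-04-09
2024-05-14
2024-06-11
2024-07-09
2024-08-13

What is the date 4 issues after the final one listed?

All dates are Tuesdays, 28, 35, 28, 28, 35 days apart.
Specifically, the 2nd Tuesday of each month.
2nd Tuesday of September 2024: 2024-09-10.
October 2024 — 2nd Tuesday is 2024-10-08.
November 2024 — 2nd Tuesday is 2024-11-12.
December 2024 — 2nd Tuesday is 2024-12-10.

2024-12-10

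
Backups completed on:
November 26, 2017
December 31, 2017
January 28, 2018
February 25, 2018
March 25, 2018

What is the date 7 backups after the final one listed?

These are Sundays with 35, 28, 28, 28-day gaps.
Each is the final Sunday of its month — December 31, 2017 is past the 28th, so '4th Sunday' doesn't fit.
Last Sunday of April 2018: April 29, 2018.
Last Sunday of May 2018: May 27, 2018.
Last Sunday of June 2018: June 24, 2018.
July 2018 ends with Sunday July 29, 2018.
August 2018 ends with Sunday August 26, 2018.
September 2018 ends with Sunday September 30, 2018.
October 2018 ends with Sunday October 28, 2018.

October 28, 2018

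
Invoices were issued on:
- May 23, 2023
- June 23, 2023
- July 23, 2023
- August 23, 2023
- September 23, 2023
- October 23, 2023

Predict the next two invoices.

Gaps: 31, 30, 31, 31, 30 days — not constant. Every event is on the 23rd of the month.
Pattern: the 23rd of each month.
Next: November 2023 → November 23, 2023.
Next: December 2023 → December 23, 2023.

November 23, 2023; December 23, 2023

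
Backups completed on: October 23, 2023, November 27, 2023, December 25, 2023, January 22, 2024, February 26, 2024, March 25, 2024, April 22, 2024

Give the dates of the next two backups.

These are Mondays at 28- or 35-day spacing (35, 28, 28, 35, 28, 28).
The pattern: 4th Monday of the month.
May 2024 — 4th Monday is May 27, 2024.
June 2024 — 4th Monday is June 24, 2024.

May 27, 2024; June 24, 2024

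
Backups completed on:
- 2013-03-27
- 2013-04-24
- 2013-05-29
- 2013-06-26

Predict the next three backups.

All Wednesdays; the gaps (28, 35, 28) vary with month length.
This is the last Wednesday of each month.
Last Wednesday of July 2013: 2013-07-31.
Last Wednesday of August 2013: 2013-08-28.
Last Wednesday of September 2013: 2013-09-25.

2013-07-31, 2013-08-28, 2013-09-25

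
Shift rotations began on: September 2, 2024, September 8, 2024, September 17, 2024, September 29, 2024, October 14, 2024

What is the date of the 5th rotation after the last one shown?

Gaps: 6, 9, 12, 15 days — each gap is 3 larger than the previous one.
Next gap: 18 days. October 14, 2024 + 18 days = November 1, 2024.
Next gap: 21 days. November 1, 2024 + 21 days = November 22, 2024.
Next gap: 24 days. November 22, 2024 + 24 days = December 16, 2024.
Next gap: 27 days. December 16, 2024 + 27 days = January 12, 2025.
Next gap: 30 days. January 12, 2025 + 30 days = February 11, 2025.

February 11, 2025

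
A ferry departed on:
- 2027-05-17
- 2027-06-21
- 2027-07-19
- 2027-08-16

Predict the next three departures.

2027-09-20, 2027-10-18, 2027-11-15

These are Mondays at 28- or 35-day spacing (35, 28, 28).
The pattern: 3rd Monday of the month.
September 2027 — 3rd Monday is 2027-09-20.
3rd Monday of October 2027: 2027-10-18.
3rd Monday of November 2027: 2027-11-15.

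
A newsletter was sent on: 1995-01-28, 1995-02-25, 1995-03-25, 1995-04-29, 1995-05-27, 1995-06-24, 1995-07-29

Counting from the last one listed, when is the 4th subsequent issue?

Every date is a Saturday; gaps 28, 28, 35, 28, 28, 35 days.
Each is the last Saturday of its month (at least one falls on the 29th or later, ruling out '4th Saturday').
Last Saturday of August 1995: 1995-08-26.
September 1995 ends with Saturday 1995-09-30.
Last Saturday of October 1995: 1995-10-28.
November 1995 ends with Saturday 1995-11-25.

1995-11-25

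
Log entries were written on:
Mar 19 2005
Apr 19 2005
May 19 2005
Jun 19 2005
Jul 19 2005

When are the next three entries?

Aug 19 2005, Sep 19 2005, Oct 19 2005

Gaps: 31, 30, 31, 30 days — not constant. Every event is on the 19th of the month.
Pattern: the 19th of each month.
August 2005: Aug 19 2005.
September 2005: Sep 19 2005.
Next: October 2005 → Oct 19 2005.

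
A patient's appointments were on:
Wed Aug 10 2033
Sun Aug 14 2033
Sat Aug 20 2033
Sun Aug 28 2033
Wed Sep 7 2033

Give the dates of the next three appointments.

Mon Sep 19 2033, Mon Oct 3 2033, Wed Oct 19 2033

Gaps: 4, 6, 8, 10 days — each gap is 2 larger than the previous one.
Next gap: 12 days. Wed Sep 7 2033 + 12 days = Mon Sep 19 2033.
Next gap: 14 days. Mon Sep 19 2033 + 14 days = Mon Oct 3 2033.
Next gap: 16 days. Mon Oct 3 2033 + 16 days = Wed Oct 19 2033.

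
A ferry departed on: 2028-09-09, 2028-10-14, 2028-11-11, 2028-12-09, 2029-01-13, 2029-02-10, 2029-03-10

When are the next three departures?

2029-04-14, 2029-05-12, 2029-06-09

Gaps: 35, 28, 28, 35, 28, 28 days — a mix of 28 and 35. Every date is a Saturday.
Each is the 2nd Saturday of its month.
2nd Saturday of April 2029: 2029-04-14.
May 2029 — 2nd Saturday is 2029-05-12.
June 2029 — 2nd Saturday is 2029-06-09.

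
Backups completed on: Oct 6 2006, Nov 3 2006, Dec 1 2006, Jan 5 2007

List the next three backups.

Gaps: 28, 28, 35 days — a mix of 28 and 35. Every date is a Friday.
Each is the 1st Friday of its month.
1st Friday of February 2007: Feb 2 2007.
1st Friday of March 2007: Mar 2 2007.
April 2007 — 1st Friday is Apr 6 2007.

Feb 2 2007, Mar 2 2007, Apr 6 2007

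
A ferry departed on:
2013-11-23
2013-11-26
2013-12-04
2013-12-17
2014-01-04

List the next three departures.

The spacing grows by 5 each time: 3, 8, 13, 18 days.
Next gap: 23 days. 2014-01-04 + 23 days = 2014-01-27.
Next gap: 28 days. 2014-01-27 + 28 days = 2014-02-24.
Next gap: 33 days. 2014-02-24 + 33 days = 2014-03-29.

2014-01-27, 2014-02-24, 2014-03-29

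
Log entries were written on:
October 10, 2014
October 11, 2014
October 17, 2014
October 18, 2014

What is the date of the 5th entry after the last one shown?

November 7, 2014

The gap pattern 1, 6, 1 repeats every 2 events.
These are the Fridays and Saturdays of each week.
The following Friday is October 24, 2014.
Next Saturday: October 25, 2014.
The following Friday is October 31, 2014.
Next Saturday: November 1, 2014.
Next Friday: November 7, 2014.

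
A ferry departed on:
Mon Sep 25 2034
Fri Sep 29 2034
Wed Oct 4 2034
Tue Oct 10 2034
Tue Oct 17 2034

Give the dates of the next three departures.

Gaps: 4, 5, 6, 7 days — each gap is 1 larger than the previous one.
Next gap: 8 days. Tue Oct 17 2034 + 8 days = Wed Oct 25 2034.
Next gap: 9 days. Wed Oct 25 2034 + 9 days = Fri Nov 3 2034.
Next gap: 10 days. Fri Nov 3 2034 + 10 days = Mon Nov 13 2034.

Wed Oct 25 2034, Fri Nov 3 2034, Mon Nov 13 2034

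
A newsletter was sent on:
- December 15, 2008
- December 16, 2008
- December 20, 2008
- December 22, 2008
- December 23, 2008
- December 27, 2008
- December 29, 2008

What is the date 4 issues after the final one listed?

Every event lands on a Monday or Tuesday or Saturday (gaps cycle 1, 4, 2, 1, 4, 2).
So the schedule is: every Monday, Tuesday and Saturday.
The following Tuesday is December 30, 2008.
Next Saturday: January 3, 2009.
The following Monday is January 5, 2009.
Next Tuesday: January 6, 2009.

January 6, 2009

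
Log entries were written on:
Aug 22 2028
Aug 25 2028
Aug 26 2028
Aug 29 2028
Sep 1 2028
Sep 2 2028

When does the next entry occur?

Sep 5 2028

Gaps: 3, 1, 3, 3, 1 days — not constant, but cyclic with period 3.
The events fall on every Tuesday, Friday and Saturday.
Next Tuesday: Sep 5 2028.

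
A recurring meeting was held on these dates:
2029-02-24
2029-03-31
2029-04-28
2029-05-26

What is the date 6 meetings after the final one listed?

These are Saturdays with 35, 28, 28-day gaps.
Each is the final Saturday of its month — 2029-03-31 is past the 28th, so '4th Saturday' doesn't fit.
Last Saturday of June 2029: 2029-06-30.
July 2029 ends with Saturday 2029-07-28.
Last Saturday of August 2029: 2029-08-25.
September 2029 ends with Saturday 2029-09-29.
October 2029 ends with Saturday 2029-10-27.
Last Saturday of November 2029: 2029-11-24.

2029-11-24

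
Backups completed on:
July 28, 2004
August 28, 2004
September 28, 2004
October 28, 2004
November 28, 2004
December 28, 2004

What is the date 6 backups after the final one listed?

The day-of-month is always 28 (31, 31, 30, 31, 30 days between events).
So this recurs on the 28th of each month.
Next: January 2005 → January 28, 2005.
February 2005: February 28, 2005.
Next: March 2005 → March 28, 2005.
April 2005: April 28, 2005.
May 2005: May 28, 2005.
June 2005: June 28, 2005.

June 28, 2005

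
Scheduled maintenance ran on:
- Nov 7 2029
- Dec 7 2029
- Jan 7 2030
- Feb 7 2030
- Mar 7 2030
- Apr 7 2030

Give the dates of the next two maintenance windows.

The day-of-month is always 7 (30, 31, 31, 28, 31 days between events).
So this recurs on the 7th of each month.
May 2030: May 7 2030.
Next: June 2030 → Jun 7 2030.

May 7 2030, Jun 7 2030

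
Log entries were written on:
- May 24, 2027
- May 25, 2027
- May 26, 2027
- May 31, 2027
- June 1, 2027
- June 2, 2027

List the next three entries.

Gaps: 1, 1, 5, 1, 1 days — not constant, but cyclic with period 3.
The events fall on every Monday, Tuesday and Wednesday.
The following Monday is June 7, 2027.
Next Tuesday: June 8, 2027.
The following Wednesday is June 9, 2027.

June 7, 2027; June 8, 2027; June 9, 2027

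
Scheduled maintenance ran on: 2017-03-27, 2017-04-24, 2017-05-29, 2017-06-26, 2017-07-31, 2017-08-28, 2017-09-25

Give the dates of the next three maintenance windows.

2017-10-30, 2017-11-27, 2017-12-25

Every date is a Monday; gaps 28, 35, 28, 35, 28, 28 days.
Each is the last Monday of its month (at least one falls on the 29th or later, ruling out '4th Monday').
October 2017 ends with Monday 2017-10-30.
November 2017 ends with Monday 2017-11-27.
Last Monday of December 2017: 2017-12-25.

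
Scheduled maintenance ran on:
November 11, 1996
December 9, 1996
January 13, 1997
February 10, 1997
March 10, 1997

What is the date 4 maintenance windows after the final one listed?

July 14, 1997

Gaps: 28, 35, 28, 28 days — a mix of 28 and 35. Every date is a Monday.
Each is the 2nd Monday of its month.
April 1997 — 2nd Monday is April 14, 1997.
2nd Monday of May 1997: May 12, 1997.
June 1997 — 2nd Monday is June 9, 1997.
2nd Monday of July 1997: July 14, 1997.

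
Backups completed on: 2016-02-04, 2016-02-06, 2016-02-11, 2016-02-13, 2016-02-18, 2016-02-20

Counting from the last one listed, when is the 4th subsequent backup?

Every event lands on a Thursday or Saturday (gaps cycle 2, 5, 2, 5, 2).
So the schedule is: every Thursday and Saturday.
The following Thursday is 2016-02-25.
The following Saturday is 2016-02-27.
The following Thursday is 2016-03-03.
The following Saturday is 2016-03-05.

2016-03-05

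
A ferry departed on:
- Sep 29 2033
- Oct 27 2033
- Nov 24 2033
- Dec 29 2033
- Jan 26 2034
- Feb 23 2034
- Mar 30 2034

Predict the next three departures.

Apr 27 2034, May 25 2034, Jun 29 2034

Every date is a Thursday; gaps 28, 28, 35, 28, 28, 35 days.
Each is the last Thursday of its month (at least one falls on the 29th or later, ruling out '4th Thursday').
Last Thursday of April 2034: Apr 27 2034.
Last Thursday of May 2034: May 25 2034.
Last Thursday of June 2034: Jun 29 2034.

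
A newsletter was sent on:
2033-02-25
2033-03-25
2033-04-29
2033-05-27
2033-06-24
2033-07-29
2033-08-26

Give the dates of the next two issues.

2033-09-30, 2033-10-28

Every date is a Friday; gaps 28, 35, 28, 28, 35, 28 days.
Each is the last Friday of its month (at least one falls on the 29th or later, ruling out '4th Friday').
September 2033 ends with Friday 2033-09-30.
October 2033 ends with Friday 2033-10-28.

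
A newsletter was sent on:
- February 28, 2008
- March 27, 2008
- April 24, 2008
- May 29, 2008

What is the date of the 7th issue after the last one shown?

December 25, 2008

These are Thursdays with 28, 28, 35-day gaps.
Each is the final Thursday of its month — May 29, 2008 is past the 28th, so '4th Thursday' doesn't fit.
June 2008 ends with Thursday June 26, 2008.
July 2008 ends with Thursday July 31, 2008.
August 2008 ends with Thursday August 28, 2008.
September 2008 ends with Thursday September 25, 2008.
October 2008 ends with Thursday October 30, 2008.
Last Thursday of November 2008: November 27, 2008.
Last Thursday of December 2008: December 25, 2008.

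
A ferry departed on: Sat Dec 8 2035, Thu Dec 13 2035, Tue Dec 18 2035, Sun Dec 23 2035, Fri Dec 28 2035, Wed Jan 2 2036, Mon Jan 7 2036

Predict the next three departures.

Every event comes 5 days after the last (5, 5, 5, 5, 5, 5).
Mon Jan 7 2036 + 5 days = Sat Jan 12 2036.
Sat Jan 12 2036 + 5 days = Thu Jan 17 2036.
Thu Jan 17 2036 + 5 days = Tue Jan 22 2036.

Sat Jan 12 2036, Thu Jan 17 2036, Tue Jan 22 2036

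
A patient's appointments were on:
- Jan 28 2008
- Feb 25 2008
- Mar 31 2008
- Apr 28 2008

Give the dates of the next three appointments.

May 26 2008, Jun 30 2008, Jul 28 2008

Every date is a Monday; gaps 28, 35, 28 days.
Each is the last Monday of its month (at least one falls on the 29th or later, ruling out '4th Monday').
May 2008 ends with Monday May 26 2008.
June 2008 ends with Monday Jun 30 2008.
Last Monday of July 2008: Jul 28 2008.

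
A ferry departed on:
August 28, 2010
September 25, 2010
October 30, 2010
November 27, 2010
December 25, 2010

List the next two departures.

January 29, 2011; February 26, 2011

All Saturdays; the gaps (28, 35, 28, 28) vary with month length.
This is the last Saturday of each month.
Last Saturday of January 2011: January 29, 2011.
Last Saturday of February 2011: February 26, 2011.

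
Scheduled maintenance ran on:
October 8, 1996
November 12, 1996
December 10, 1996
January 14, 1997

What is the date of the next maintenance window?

Gaps: 35, 28, 35 days — a mix of 28 and 35. Every date is a Tuesday.
Each is the 2nd Tuesday of its month.
2nd Tuesday of February 1997: February 11, 1997.

February 11, 1997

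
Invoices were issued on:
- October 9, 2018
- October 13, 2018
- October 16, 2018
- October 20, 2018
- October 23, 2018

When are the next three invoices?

October 27, 2018; October 30, 2018; November 3, 2018

Gaps: 4, 3, 4, 3 days — not constant, but cyclic with period 2.
The events fall on every Tuesday and Saturday.
The following Saturday is October 27, 2018.
The following Tuesday is October 30, 2018.
Next Saturday: November 3, 2018.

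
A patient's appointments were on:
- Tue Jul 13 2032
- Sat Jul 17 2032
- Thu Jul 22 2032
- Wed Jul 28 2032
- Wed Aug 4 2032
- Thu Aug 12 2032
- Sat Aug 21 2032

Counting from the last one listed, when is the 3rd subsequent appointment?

Intervals are 4, 5, 6, 7, 8, 9 days — an arithmetic progression with common difference 1.
Next gap: 10 days. Sat Aug 21 2032 + 10 days = Tue Aug 31 2032.
Next gap: 11 days. Tue Aug 31 2032 + 11 days = Sat Sep 11 2032.
Next gap: 12 days. Sat Sep 11 2032 + 12 days = Thu Sep 23 2032.

Thu Sep 23 2032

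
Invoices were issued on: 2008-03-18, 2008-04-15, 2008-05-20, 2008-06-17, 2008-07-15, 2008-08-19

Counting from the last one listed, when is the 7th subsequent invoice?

2009-03-17

All dates are Tuesdays, 28, 35, 28, 28, 35 days apart.
Specifically, the 3rd Tuesday of each month.
3rd Tuesday of September 2008: 2008-09-16.
3rd Tuesday of October 2008: 2008-10-21.
3rd Tuesday of November 2008: 2008-11-18.
December 2008 — 3rd Tuesday is 2008-12-16.
3rd Tuesday of January 2009: 2009-01-20.
February 2009 — 3rd Tuesday is 2009-02-17.
3rd Tuesday of March 2009: 2009-03-17.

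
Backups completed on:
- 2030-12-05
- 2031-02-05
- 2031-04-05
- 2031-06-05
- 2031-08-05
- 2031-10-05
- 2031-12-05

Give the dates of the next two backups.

Each date is the 5th; the gaps (62, 59, 61, 61, 61, 61) track the month lengths.
The rule is the 5th of every 2 months.
Next: February 2032 → 2032-02-05.
April 2032: 2032-04-05.

2032-02-05, 2032-04-05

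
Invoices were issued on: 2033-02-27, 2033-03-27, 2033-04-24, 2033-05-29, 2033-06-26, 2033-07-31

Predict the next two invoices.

2033-08-28, 2033-09-25

These are Sundays with 28, 28, 35, 28, 35-day gaps.
Each is the final Sunday of its month — 2033-05-29 is past the 28th, so '4th Sunday' doesn't fit.
Last Sunday of August 2033: 2033-08-28.
September 2033 ends with Sunday 2033-09-25.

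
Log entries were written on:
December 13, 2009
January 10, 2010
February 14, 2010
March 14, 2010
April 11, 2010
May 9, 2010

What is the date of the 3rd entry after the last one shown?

August 8, 2010

All dates are Sundays, 28, 35, 28, 28, 28 days apart.
Specifically, the 2nd Sunday of each month.
June 2010 — 2nd Sunday is June 13, 2010.
July 2010 — 2nd Sunday is July 11, 2010.
August 2010 — 2nd Sunday is August 8, 2010.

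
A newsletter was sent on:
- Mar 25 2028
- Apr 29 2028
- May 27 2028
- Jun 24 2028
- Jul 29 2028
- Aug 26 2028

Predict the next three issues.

These are Saturdays with 35, 28, 28, 35, 28-day gaps.
Each is the final Saturday of its month — Apr 29 2028 is past the 28th, so '4th Saturday' doesn't fit.
Last Saturday of September 2028: Sep 30 2028.
October 2028 ends with Saturday Oct 28 2028.
Last Saturday of November 2028: Nov 25 2028.

Sep 30 2028, Oct 28 2028, Nov 25 2028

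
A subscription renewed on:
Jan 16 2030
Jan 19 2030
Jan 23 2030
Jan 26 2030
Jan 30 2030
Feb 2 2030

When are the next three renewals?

Feb 6 2030, Feb 9 2030, Feb 13 2030

The gap pattern 3, 4, 3, 4, 3 repeats every 2 events.
These are the Wednesdays and Saturdays of each week.
Next Wednesday: Feb 6 2030.
The following Saturday is Feb 9 2030.
Next Wednesday: Feb 13 2030.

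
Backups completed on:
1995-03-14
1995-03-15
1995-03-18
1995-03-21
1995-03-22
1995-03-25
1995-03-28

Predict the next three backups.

The gap pattern 1, 3, 3, 1, 3, 3 repeats every 3 events.
These are the Tuesdays, Wednesdays and Saturdays of each week.
Next Wednesday: 1995-03-29.
The following Saturday is 1995-04-01.
Next Tuesday: 1995-04-04.

1995-03-29, 1995-04-01, 1995-04-04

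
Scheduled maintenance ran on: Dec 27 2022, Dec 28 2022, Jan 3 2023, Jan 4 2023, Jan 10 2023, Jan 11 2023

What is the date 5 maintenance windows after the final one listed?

Jan 31 2023

The gap pattern 1, 6, 1, 6, 1 repeats every 2 events.
These are the Tuesdays and Wednesdays of each week.
Next Tuesday: Jan 17 2023.
The following Wednesday is Jan 18 2023.
The following Tuesday is Jan 24 2023.
The following Wednesday is Jan 25 2023.
The following Tuesday is Jan 31 2023.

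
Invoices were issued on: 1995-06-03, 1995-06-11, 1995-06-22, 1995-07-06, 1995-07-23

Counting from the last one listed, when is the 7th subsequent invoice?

Gaps: 8, 11, 14, 17 days — each gap is 3 larger than the previous one.
Next gap: 20 days. 1995-07-23 + 20 days = 1995-08-12.
Next gap: 23 days. 1995-08-12 + 23 days = 1995-09-04.
Next gap: 26 days. 1995-09-04 + 26 days = 1995-09-30.
Next gap: 29 days. 1995-09-30 + 29 days = 1995-10-29.
Next gap: 32 days. 1995-10-29 + 32 days = 1995-11-30.
Next gap: 35 days. 1995-11-30 + 35 days = 1996-01-04.
Next gap: 38 days. 1996-01-04 + 38 days = 1996-02-11.

1996-02-11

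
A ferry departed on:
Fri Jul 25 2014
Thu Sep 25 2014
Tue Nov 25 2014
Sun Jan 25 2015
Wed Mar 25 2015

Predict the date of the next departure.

Mon May 25 2015

The day-of-month is always 25 (62, 61, 61, 59 days between events).
So this recurs on the 25th of every 2 months.
Next: May 2015 → Mon May 25 2015.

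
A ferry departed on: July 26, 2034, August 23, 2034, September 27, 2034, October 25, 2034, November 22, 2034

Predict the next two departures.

Gaps: 28, 35, 28, 28 days — a mix of 28 and 35. Every date is a Wednesday.
Each is the 4th Wednesday of its month.
December 2034 — 4th Wednesday is December 27, 2034.
January 2035 — 4th Wednesday is January 24, 2035.

December 27, 2034; January 24, 2035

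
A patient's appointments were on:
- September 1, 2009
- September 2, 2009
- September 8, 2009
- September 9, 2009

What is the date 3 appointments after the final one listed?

Every event lands on a Tuesday or Wednesday (gaps cycle 1, 6, 1).
So the schedule is: every Tuesday and Wednesday.
Next Tuesday: September 15, 2009.
The following Wednesday is September 16, 2009.
The following Tuesday is September 22, 2009.

September 22, 2009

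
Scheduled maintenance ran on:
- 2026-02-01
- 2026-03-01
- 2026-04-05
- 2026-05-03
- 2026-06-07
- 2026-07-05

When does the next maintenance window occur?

2026-08-02

These are Sundays at 28- or 35-day spacing (28, 35, 28, 35, 28).
The pattern: 1st Sunday of the month.
1st Sunday of August 2026: 2026-08-02.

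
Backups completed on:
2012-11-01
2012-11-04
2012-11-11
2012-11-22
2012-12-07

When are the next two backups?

2012-12-26, 2013-01-18

Gaps: 3, 7, 11, 15 days — each gap is 4 larger than the previous one.
Next gap: 19 days. 2012-12-07 + 19 days = 2012-12-26.
Next gap: 23 days. 2012-12-26 + 23 days = 2013-01-18.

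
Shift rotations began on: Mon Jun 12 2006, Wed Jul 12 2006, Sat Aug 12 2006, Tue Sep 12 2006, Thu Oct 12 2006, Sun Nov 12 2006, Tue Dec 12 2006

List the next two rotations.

Gaps: 30, 31, 31, 30, 31, 30 days — not constant. Every event is on the 12th of the month.
Pattern: the 12th of each month.
January 2007: Fri Jan 12 2007.
Next: February 2007 → Mon Feb 12 2007.

Fri Jan 12 2007, Mon Feb 12 2007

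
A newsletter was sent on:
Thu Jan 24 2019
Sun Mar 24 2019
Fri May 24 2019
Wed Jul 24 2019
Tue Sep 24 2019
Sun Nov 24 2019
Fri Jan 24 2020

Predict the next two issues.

Gaps: 59, 61, 61, 62, 61, 61 days — not constant. Every event is on the 24th of the month.
Pattern: the 24th of every 2 months.
March 2020: Tue Mar 24 2020.
May 2020: Sun May 24 2020.

Tue Mar 24 2020, Sun May 24 2020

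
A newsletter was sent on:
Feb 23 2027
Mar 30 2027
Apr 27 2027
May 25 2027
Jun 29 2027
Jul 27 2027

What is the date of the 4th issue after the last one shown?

Nov 30 2027

Every date is a Tuesday; gaps 35, 28, 28, 35, 28 days.
Each is the last Tuesday of its month (at least one falls on the 29th or later, ruling out '4th Tuesday').
August 2027 ends with Tuesday Aug 31 2027.
Last Tuesday of September 2027: Sep 28 2027.
October 2027 ends with Tuesday Oct 26 2027.
November 2027 ends with Tuesday Nov 30 2027.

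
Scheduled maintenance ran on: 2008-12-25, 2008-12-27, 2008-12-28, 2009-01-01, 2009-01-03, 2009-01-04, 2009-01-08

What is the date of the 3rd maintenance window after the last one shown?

2009-01-15

Gaps: 2, 1, 4, 2, 1, 4 days — not constant, but cyclic with period 3.
The events fall on every Thursday, Saturday and Sunday.
Next Saturday: 2009-01-10.
Next Sunday: 2009-01-11.
The following Thursday is 2009-01-15.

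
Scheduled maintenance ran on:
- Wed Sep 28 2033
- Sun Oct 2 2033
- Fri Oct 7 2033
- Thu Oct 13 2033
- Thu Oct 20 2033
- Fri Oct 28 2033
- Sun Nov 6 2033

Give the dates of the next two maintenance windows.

Gaps: 4, 5, 6, 7, 8, 9 days — each gap is 1 larger than the previous one.
Next gap: 10 days. Sun Nov 6 2033 + 10 days = Wed Nov 16 2033.
Next gap: 11 days. Wed Nov 16 2033 + 11 days = Sun Nov 27 2033.

Wed Nov 16 2033, Sun Nov 27 2033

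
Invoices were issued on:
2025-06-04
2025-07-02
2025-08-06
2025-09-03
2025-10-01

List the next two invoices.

Gaps: 28, 35, 28, 28 days — a mix of 28 and 35. Every date is a Wednesday.
Each is the 1st Wednesday of its month.
1st Wednesday of November 2025: 2025-11-05.
1st Wednesday of December 2025: 2025-12-03.

2025-11-05, 2025-12-03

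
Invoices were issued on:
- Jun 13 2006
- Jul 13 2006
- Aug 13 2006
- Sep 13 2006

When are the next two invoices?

Oct 13 2006, Nov 13 2006

Each date is the 13th; the gaps (30, 31, 31) track the month lengths.
The rule is the 13th of each month.
Next: October 2006 → Oct 13 2006.
November 2006: Nov 13 2006.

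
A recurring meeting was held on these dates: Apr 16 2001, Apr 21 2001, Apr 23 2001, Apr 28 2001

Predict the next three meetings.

The gap pattern 5, 2, 5 repeats every 2 events.
These are the Mondays and Saturdays of each week.
The following Monday is Apr 30 2001.
The following Saturday is May 5 2001.
The following Monday is May 7 2001.

Apr 30 2001, May 5 2001, May 7 2001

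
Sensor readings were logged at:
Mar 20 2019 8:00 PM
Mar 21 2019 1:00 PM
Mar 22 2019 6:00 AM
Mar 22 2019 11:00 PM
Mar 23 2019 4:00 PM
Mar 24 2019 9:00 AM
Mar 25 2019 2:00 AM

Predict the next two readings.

Mar 25 2019 7:00 PM, Mar 26 2019 12:00 PM

Spacing: 17, 17, 17, 17, 17, 17 h — constant 17 h.
Mar 25 2019 2:00 AM + 17 h = Mar 25 2019 7:00 PM.
Mar 25 2019 7:00 PM + 17 h = Mar 26 2019 12:00 PM.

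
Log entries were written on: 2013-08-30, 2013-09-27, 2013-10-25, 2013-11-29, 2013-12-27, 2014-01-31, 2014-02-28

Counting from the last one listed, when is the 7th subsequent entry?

All Fridays; the gaps (28, 28, 35, 28, 35, 28) vary with month length.
This is the last Friday of each month.
Last Friday of March 2014: 2014-03-28.
Last Friday of April 2014: 2014-04-25.
May 2014 ends with Friday 2014-05-30.
Last Friday of June 2014: 2014-06-27.
July 2014 ends with Friday 2014-07-25.
Last Friday of August 2014: 2014-08-29.
Last Friday of September 2014: 2014-09-26.

2014-09-26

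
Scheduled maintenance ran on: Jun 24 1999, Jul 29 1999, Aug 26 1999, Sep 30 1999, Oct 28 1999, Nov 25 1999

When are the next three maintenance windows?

Dec 30 1999, Jan 27 2000, Feb 24 2000

These are Thursdays with 35, 28, 35, 28, 28-day gaps.
Each is the final Thursday of its month — Jul 29 1999 is past the 28th, so '4th Thursday' doesn't fit.
December 1999 ends with Thursday Dec 30 1999.
January 2000 ends with Thursday Jan 27 2000.
Last Thursday of February 2000: Feb 24 2000.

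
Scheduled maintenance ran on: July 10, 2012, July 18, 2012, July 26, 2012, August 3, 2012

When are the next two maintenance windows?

Every event comes 8 days after the last (8, 8, 8).
August 3, 2012 + 8 days = August 11, 2012.
August 11, 2012 + 8 days = August 19, 2012.

August 11, 2012; August 19, 2012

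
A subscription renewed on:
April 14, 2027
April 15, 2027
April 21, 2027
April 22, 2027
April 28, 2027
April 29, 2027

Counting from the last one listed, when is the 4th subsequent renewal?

May 13, 2027

Gaps: 1, 6, 1, 6, 1 days — not constant, but cyclic with period 2.
The events fall on every Wednesday and Thursday.
Next Wednesday: May 5, 2027.
Next Thursday: May 6, 2027.
Next Wednesday: May 12, 2027.
Next Thursday: May 13, 2027.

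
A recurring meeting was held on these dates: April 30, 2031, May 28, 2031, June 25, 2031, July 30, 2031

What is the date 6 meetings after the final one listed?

January 28, 2032

These are Wednesdays with 28, 28, 35-day gaps.
Each is the final Wednesday of its month — April 30, 2031 is past the 28th, so '4th Wednesday' doesn't fit.
August 2031 ends with Wednesday August 27, 2031.
September 2031 ends with Wednesday September 24, 2031.
October 2031 ends with Wednesday October 29, 2031.
Last Wednesday of November 2031: November 26, 2031.
December 2031 ends with Wednesday December 31, 2031.
Last Wednesday of January 2032: January 28, 2032.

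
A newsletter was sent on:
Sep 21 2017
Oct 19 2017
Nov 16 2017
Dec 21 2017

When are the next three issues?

Gaps: 28, 28, 35 days — a mix of 28 and 35. Every date is a Thursday.
Each is the 3rd Thursday of its month.
January 2018 — 3rd Thursday is Jan 18 2018.
February 2018 — 3rd Thursday is Feb 15 2018.
March 2018 — 3rd Thursday is Mar 15 2018.

Jan 18 2018, Feb 15 2018, Mar 15 2018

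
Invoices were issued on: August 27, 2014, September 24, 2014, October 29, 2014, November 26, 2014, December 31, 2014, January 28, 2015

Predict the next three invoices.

These are Wednesdays with 28, 35, 28, 35, 28-day gaps.
Each is the final Wednesday of its month — October 29, 2014 is past the 28th, so '4th Wednesday' doesn't fit.
February 2015 ends with Wednesday February 25, 2015.
Last Wednesday of March 2015: March 25, 2015.
Last Wednesday of April 2015: April 29, 2015.

February 25, 2015; March 25, 2015; April 29, 2015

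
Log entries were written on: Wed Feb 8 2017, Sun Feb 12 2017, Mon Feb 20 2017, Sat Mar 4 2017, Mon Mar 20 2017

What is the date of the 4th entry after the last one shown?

Gaps: 4, 8, 12, 16 days — each gap is 4 larger than the previous one.
Next gap: 20 days. Mon Mar 20 2017 + 20 days = Sun Apr 9 2017.
Next gap: 24 days. Sun Apr 9 2017 + 24 days = Wed May 3 2017.
Next gap: 28 days. Wed May 3 2017 + 28 days = Wed May 31 2017.
Next gap: 32 days. Wed May 31 2017 + 32 days = Sun Jul 2 2017.

Sun Jul 2 2017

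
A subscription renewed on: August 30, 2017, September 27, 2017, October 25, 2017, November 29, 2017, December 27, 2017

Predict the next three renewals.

January 31, 2018; February 28, 2018; March 28, 2018

All Wednesdays; the gaps (28, 28, 35, 28) vary with month length.
This is the last Wednesday of each month.
Last Wednesday of January 2018: January 31, 2018.
February 2018 ends with Wednesday February 28, 2018.
March 2018 ends with Wednesday March 28, 2018.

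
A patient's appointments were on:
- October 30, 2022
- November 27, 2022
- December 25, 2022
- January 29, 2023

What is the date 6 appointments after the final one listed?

July 30, 2023

All Sundays; the gaps (28, 28, 35) vary with month length.
This is the last Sunday of each month.
Last Sunday of February 2023: February 26, 2023.
March 2023 ends with Sunday March 26, 2023.
Last Sunday of April 2023: April 30, 2023.
May 2023 ends with Sunday May 28, 2023.
June 2023 ends with Sunday June 25, 2023.
Last Sunday of July 2023: July 30, 2023.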